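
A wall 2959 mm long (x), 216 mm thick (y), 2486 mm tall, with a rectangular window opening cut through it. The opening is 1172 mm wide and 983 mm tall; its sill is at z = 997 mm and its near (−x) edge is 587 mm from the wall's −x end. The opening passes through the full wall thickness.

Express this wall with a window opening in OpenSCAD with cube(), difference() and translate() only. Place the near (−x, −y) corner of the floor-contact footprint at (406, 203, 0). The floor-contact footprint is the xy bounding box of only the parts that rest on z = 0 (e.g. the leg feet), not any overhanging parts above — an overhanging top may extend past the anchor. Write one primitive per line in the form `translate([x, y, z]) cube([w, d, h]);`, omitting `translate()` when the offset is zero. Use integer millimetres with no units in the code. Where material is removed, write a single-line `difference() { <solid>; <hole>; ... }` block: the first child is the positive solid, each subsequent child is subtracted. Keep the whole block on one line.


difference() { translate([406, 203, 0]) cube([2959, 216, 2486]); translate([993, 203, 997]) cube([1172, 216, 983]); }


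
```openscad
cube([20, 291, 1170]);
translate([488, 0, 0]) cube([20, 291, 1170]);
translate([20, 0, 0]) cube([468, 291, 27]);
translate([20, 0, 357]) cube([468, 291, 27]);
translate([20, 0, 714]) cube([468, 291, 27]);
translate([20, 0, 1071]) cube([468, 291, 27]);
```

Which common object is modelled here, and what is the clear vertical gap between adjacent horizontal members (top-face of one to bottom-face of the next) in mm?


A bookshelf. The clear shelf gap is 330 mm.

Two tall side panels with 4 horizontal boards between them — a bookshelf. The first two shelf undersides are at z = 0 and z = 357; with shelf thickness 27, the clear gap is 357 − 0 − 27 = 330 mm.


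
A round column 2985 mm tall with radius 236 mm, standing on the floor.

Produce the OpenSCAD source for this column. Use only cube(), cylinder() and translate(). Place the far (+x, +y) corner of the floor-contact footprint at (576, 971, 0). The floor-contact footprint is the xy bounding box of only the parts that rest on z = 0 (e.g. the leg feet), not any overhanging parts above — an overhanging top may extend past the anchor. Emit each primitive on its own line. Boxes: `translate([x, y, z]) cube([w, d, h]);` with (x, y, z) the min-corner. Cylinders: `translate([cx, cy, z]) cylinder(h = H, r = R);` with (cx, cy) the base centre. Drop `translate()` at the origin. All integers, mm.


translate([340, 735, 0]) cylinder(h = 2985, r = 236);


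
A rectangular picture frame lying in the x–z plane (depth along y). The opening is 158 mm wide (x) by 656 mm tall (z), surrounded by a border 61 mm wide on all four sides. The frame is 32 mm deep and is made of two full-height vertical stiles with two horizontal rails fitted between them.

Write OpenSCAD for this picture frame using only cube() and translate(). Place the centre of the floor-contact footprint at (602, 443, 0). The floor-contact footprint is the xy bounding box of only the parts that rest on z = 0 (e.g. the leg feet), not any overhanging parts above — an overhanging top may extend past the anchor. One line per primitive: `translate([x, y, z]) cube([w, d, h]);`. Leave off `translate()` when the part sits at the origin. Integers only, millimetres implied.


translate([462, 427, 0]) cube([61, 32, 778]);
translate([681, 427, 0]) cube([61, 32, 778]);
translate([523, 427, 0]) cube([158, 32, 61]);
translate([523, 427, 717]) cube([158, 32, 61]);


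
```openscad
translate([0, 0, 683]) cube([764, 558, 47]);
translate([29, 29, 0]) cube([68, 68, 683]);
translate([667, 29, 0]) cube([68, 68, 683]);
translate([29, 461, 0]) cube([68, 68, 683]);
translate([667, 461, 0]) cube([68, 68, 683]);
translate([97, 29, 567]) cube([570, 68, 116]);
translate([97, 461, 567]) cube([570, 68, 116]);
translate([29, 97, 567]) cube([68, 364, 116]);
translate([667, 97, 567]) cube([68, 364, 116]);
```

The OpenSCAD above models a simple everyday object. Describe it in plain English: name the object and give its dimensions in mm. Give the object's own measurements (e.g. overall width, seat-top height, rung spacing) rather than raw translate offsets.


A rectangular dining table. The top is 764×558×47 mm with its upper surface at z = 730 mm. It stands on four 68×68 mm square legs, each inset 29 mm from the nearest pair of top edges, running from the floor to the underside of the top. Four apron rails, 68 mm thick and 116 mm tall, run between adjacent legs with their top edges flush with the underside of the top and their outer faces flush with the legs' outer faces.


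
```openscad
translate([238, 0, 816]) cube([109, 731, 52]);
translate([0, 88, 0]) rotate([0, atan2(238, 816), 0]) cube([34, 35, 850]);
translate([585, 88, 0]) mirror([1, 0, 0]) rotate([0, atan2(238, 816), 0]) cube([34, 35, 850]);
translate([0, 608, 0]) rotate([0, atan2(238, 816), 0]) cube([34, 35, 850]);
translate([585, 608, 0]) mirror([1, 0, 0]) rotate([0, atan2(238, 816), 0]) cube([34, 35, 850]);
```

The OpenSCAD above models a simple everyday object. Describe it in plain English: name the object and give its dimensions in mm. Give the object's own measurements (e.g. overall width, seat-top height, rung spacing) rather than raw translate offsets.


A sawhorse. A 109×731×52 mm beam (x, y, z) sits on two A-frame leg pairs. Each pair is two raked legs of 34×35 mm section (35 mm along y) splaying symmetrically in x. Each leg rises 816 mm vertically over 238 mm of horizontal reach and is 850 mm long along its own axis. Every leg's outer bottom edge rests on the floor and its outer top edge meets a bottom edge of the beam — the left legs (tilting toward +x) meet the beam's −x bottom edge, the right legs (their mirror images, tilting toward −x) meet its +x bottom edge — so the leg tops tuck under the beam, the beam's underside is 816 mm above the floor, and the feet are 585 mm apart outside-to-outside with the beam centred between them. The two leg pairs are set in 88 mm from either end of the beam.


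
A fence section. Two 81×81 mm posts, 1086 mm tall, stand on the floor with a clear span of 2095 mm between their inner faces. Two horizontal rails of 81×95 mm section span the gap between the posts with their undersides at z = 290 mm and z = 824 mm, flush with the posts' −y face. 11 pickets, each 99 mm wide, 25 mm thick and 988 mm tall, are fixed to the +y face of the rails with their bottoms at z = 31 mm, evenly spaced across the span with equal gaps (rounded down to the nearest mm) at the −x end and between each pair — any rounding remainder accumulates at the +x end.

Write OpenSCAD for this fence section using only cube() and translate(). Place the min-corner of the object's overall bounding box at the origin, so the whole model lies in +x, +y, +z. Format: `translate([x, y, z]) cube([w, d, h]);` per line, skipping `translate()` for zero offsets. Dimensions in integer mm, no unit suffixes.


cube([81, 81, 1086]);
translate([2176, 0, 0]) cube([81, 81, 1086]);
translate([81, 0, 290]) cube([2095, 81, 95]);
translate([81, 0, 824]) cube([2095, 81, 95]);
translate([164, 81, 31]) cube([99, 25, 988]);
translate([346, 81, 31]) cube([99, 25, 988]);
translate([528, 81, 31]) cube([99, 25, 988]);
translate([710, 81, 31]) cube([99, 25, 988]);
translate([892, 81, 31]) cube([99, 25, 988]);
translate([1074, 81, 31]) cube([99, 25, 988]);
translate([1256, 81, 31]) cube([99, 25, 988]);
translate([1438, 81, 31]) cube([99, 25, 988]);
translate([1620, 81, 31]) cube([99, 25, 988]);
translate([1802, 81, 31]) cube([99, 25, 988]);
translate([1984, 81, 31]) cube([99, 25, 988]);


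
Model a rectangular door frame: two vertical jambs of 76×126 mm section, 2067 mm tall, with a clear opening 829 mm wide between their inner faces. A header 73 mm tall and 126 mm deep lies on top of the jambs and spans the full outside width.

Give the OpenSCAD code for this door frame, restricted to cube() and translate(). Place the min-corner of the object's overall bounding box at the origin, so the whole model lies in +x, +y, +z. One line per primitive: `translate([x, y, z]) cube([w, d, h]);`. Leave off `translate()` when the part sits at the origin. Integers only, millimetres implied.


cube([76, 126, 2067]);
translate([905, 0, 0]) cube([76, 126, 2067]);
translate([0, 0, 2067]) cube([981, 126, 73]);


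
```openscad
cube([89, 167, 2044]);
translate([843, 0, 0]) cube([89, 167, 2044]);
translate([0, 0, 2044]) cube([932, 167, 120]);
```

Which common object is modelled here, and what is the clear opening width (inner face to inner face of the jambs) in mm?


A door frame. The clear opening width is 754 mm.

Two 2044 mm tall posts with a header on top — a door frame. The left jamb is 89 mm wide at x = 0; the right jamb starts at x = 843. The clear opening is 843 − 89 = 754 mm.


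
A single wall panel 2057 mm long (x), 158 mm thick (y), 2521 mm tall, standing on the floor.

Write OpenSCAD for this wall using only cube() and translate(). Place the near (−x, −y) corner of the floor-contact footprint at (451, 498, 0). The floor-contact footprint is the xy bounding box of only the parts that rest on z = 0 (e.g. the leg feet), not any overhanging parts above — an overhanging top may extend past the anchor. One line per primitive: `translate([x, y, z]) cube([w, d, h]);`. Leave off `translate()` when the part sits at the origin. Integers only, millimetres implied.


translate([451, 498, 0]) cube([2057, 158, 2521]);


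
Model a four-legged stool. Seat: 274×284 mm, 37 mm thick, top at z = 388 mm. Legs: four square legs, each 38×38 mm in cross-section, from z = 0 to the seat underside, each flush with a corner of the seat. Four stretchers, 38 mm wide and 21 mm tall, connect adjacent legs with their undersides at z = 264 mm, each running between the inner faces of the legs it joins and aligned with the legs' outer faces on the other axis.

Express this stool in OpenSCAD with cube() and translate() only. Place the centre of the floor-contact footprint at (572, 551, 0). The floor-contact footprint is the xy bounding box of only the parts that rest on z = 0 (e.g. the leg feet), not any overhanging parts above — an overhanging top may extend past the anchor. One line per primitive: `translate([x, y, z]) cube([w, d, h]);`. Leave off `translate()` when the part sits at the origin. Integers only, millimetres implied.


translate([435, 409, 351]) cube([274, 284, 37]);
translate([435, 409, 0]) cube([38, 38, 351]);
translate([671, 409, 0]) cube([38, 38, 351]);
translate([435, 655, 0]) cube([38, 38, 351]);
translate([671, 655, 0]) cube([38, 38, 351]);
translate([473, 409, 264]) cube([198, 38, 21]);
translate([473, 655, 264]) cube([198, 38, 21]);
translate([435, 447, 264]) cube([38, 208, 21]);
translate([671, 447, 264]) cube([38, 208, 21]);


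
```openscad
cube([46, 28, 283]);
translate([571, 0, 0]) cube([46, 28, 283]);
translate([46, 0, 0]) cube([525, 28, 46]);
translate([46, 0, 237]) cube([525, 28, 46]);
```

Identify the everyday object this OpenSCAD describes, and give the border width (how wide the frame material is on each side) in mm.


A picture frame. The border width is 46 mm.

Four thin pieces enclosing a rectangular opening — a picture frame. The two full-height stiles are 283 mm tall; the top rail sits at z = 237 and is 46 mm tall, so the border above the opening is 283 − 237 = 46 mm, matching the stile x-width.


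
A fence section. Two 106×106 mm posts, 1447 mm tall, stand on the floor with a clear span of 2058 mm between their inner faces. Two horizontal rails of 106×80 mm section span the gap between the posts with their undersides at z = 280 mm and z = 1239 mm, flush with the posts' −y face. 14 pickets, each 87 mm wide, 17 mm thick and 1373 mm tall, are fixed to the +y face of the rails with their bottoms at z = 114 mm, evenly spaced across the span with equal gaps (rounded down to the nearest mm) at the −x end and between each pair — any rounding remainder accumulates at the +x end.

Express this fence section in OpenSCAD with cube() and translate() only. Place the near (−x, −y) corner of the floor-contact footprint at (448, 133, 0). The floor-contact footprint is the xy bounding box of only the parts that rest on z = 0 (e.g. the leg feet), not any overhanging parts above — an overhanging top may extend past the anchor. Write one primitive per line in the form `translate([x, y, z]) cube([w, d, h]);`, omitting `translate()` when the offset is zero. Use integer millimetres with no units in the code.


translate([448, 133, 0]) cube([106, 106, 1447]);
translate([2612, 133, 0]) cube([106, 106, 1447]);
translate([554, 133, 280]) cube([2058, 106, 80]);
translate([554, 133, 1239]) cube([2058, 106, 80]);
translate([610, 239, 114]) cube([87, 17, 1373]);
translate([753, 239, 114]) cube([87, 17, 1373]);
translate([896, 239, 114]) cube([87, 17, 1373]);
translate([1039, 239, 114]) cube([87, 17, 1373]);
translate([1182, 239, 114]) cube([87, 17, 1373]);
translate([1325, 239, 114]) cube([87, 17, 1373]);
translate([1468, 239, 114]) cube([87, 17, 1373]);
translate([1611, 239, 114]) cube([87, 17, 1373]);
translate([1754, 239, 114]) cube([87, 17, 1373]);
translate([1897, 239, 114]) cube([87, 17, 1373]);
translate([2040, 239, 114]) cube([87, 17, 1373]);
translate([2183, 239, 114]) cube([87, 17, 1373]);
translate([2326, 239, 114]) cube([87, 17, 1373]);
translate([2469, 239, 114]) cube([87, 17, 1373]);


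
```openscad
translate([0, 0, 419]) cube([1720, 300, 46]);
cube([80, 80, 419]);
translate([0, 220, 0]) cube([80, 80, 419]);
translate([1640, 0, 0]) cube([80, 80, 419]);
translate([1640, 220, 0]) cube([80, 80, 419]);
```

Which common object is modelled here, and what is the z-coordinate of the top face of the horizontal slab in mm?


A bench. The seat-top height is 465 mm.

A long slab on four corner posts — a bench. The slab sits at z = 419 with thickness 46, so the top is 419 + 46 = 465 mm.


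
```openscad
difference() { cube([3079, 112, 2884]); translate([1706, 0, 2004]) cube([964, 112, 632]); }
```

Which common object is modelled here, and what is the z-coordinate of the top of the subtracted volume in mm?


A wall with a window opening. The window head height is 2636 mm.

A wall with a rectangular opening subtracted — a window. Sill at z = 2004, opening 632 mm tall, so the head is at 2004 + 632 = 2636 mm.


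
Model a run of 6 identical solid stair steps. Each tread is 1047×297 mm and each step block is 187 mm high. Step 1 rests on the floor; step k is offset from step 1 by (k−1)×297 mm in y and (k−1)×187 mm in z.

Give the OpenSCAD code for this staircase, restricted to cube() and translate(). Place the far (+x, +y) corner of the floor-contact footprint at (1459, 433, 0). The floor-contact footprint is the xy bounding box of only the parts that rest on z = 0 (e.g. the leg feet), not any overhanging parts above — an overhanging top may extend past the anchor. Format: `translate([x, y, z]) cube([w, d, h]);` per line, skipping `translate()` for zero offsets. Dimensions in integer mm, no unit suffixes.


translate([412, 136, 0]) cube([1047, 297, 187]);
translate([412, 433, 187]) cube([1047, 297, 187]);
translate([412, 730, 374]) cube([1047, 297, 187]);
translate([412, 1027, 561]) cube([1047, 297, 187]);
translate([412, 1324, 748]) cube([1047, 297, 187]);
translate([412, 1621, 935]) cube([1047, 297, 187]);


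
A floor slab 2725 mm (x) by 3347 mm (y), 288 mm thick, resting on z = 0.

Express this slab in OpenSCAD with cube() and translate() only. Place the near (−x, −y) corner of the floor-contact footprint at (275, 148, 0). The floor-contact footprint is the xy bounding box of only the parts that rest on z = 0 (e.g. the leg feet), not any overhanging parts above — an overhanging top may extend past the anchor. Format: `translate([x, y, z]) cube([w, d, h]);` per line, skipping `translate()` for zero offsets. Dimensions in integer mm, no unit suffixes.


translate([275, 148, 0]) cube([2725, 3347, 288]);


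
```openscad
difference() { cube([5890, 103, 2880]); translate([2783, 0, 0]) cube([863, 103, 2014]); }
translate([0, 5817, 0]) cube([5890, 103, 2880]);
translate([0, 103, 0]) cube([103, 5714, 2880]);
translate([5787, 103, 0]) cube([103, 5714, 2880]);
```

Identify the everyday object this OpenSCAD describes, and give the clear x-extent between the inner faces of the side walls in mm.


A single room. The interior width is 5684 mm.

Four walls enclosing a rectangle with a door in the front wall — a room. Outside width 5890 minus two 103 mm walls gives 5684 mm.


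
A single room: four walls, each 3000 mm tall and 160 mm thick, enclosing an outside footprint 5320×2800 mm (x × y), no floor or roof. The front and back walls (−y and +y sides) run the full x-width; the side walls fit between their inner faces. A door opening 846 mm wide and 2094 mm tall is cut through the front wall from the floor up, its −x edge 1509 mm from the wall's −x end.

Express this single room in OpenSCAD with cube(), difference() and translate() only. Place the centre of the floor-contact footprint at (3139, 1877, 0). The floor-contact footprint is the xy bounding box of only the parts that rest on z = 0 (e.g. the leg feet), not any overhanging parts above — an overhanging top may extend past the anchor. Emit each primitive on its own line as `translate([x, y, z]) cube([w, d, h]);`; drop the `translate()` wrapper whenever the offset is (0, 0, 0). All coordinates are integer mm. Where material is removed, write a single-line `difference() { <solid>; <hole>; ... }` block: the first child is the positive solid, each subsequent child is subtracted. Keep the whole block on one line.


difference() { translate([479, 477, 0]) cube([5320, 160, 3000]); translate([1988, 477, 0]) cube([846, 160, 2094]); }
translate([479, 3117, 0]) cube([5320, 160, 3000]);
translate([479, 637, 0]) cube([160, 2480, 3000]);
translate([5639, 637, 0]) cube([160, 2480, 3000]);


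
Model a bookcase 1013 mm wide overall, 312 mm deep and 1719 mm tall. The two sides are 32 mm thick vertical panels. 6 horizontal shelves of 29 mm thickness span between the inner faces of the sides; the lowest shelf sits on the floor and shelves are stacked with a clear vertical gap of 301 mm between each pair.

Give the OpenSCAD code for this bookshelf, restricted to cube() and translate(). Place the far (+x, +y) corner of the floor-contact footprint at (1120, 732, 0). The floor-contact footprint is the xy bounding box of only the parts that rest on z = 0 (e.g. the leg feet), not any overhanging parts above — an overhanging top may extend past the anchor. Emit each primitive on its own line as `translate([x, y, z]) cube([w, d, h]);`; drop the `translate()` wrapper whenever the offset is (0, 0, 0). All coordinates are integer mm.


translate([107, 420, 0]) cube([32, 312, 1719]);
translate([1088, 420, 0]) cube([32, 312, 1719]);
translate([139, 420, 0]) cube([949, 312, 29]);
translate([139, 420, 330]) cube([949, 312, 29]);
translate([139, 420, 660]) cube([949, 312, 29]);
translate([139, 420, 990]) cube([949, 312, 29]);
translate([139, 420, 1320]) cube([949, 312, 29]);
translate([139, 420, 1650]) cube([949, 312, 29]);


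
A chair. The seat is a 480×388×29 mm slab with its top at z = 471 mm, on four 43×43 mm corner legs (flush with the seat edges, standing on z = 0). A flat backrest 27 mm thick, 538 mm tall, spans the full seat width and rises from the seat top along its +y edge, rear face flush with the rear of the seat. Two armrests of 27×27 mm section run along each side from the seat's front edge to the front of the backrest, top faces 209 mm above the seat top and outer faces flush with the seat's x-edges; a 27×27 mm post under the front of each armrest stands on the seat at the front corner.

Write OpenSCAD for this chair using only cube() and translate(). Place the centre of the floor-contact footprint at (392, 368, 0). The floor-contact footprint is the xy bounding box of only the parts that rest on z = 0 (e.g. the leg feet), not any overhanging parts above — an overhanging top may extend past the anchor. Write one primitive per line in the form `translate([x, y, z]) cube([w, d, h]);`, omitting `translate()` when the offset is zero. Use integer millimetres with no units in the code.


translate([152, 174, 442]) cube([480, 388, 29]);
translate([152, 174, 0]) cube([43, 43, 442]);
translate([589, 174, 0]) cube([43, 43, 442]);
translate([152, 519, 0]) cube([43, 43, 442]);
translate([589, 519, 0]) cube([43, 43, 442]);
translate([152, 535, 471]) cube([480, 27, 538]);
translate([152, 174, 653]) cube([27, 361, 27]);
translate([605, 174, 653]) cube([27, 361, 27]);
translate([152, 174, 471]) cube([27, 27, 182]);
translate([605, 174, 471]) cube([27, 27, 182]);


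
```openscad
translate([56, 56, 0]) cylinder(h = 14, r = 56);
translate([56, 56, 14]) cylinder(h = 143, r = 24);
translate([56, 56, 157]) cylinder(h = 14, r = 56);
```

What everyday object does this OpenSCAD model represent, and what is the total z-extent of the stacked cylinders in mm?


A spool. The overall height is 171 mm.

Three coaxial cylinders, large–small–large — a spool. Two 14 mm flanges and a 143 mm core give 14 + 143 + 14 = 171 mm.


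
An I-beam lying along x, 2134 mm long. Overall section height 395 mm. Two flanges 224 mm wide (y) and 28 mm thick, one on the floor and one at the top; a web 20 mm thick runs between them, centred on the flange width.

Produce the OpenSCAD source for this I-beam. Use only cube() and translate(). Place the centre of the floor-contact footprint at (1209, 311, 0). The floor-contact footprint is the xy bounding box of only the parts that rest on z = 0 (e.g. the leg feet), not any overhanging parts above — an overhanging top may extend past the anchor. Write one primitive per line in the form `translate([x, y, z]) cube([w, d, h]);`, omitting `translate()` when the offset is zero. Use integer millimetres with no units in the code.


translate([142, 199, 0]) cube([2134, 224, 28]);
translate([142, 301, 28]) cube([2134, 20, 339]);
translate([142, 199, 367]) cube([2134, 224, 28]);


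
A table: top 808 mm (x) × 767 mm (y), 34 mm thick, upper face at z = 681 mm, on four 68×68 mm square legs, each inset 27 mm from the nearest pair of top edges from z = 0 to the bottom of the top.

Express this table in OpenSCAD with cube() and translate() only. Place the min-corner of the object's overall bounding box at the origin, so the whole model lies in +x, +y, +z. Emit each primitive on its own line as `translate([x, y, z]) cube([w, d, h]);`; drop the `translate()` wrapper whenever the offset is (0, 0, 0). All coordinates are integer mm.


translate([0, 0, 647]) cube([808, 767, 34]);
translate([27, 27, 0]) cube([68, 68, 647]);
translate([713, 27, 0]) cube([68, 68, 647]);
translate([27, 672, 0]) cube([68, 68, 647]);
translate([713, 672, 0]) cube([68, 68, 647]);


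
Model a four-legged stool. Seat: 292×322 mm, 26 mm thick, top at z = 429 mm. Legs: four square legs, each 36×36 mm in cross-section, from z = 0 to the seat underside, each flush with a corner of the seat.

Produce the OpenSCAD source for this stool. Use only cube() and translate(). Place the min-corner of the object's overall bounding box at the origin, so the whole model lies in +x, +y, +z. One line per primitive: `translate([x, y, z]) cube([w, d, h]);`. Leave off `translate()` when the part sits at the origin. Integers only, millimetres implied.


translate([0, 0, 403]) cube([292, 322, 26]);
cube([36, 36, 403]);
translate([256, 0, 0]) cube([36, 36, 403]);
translate([0, 286, 0]) cube([36, 36, 403]);
translate([256, 286, 0]) cube([36, 36, 403]);


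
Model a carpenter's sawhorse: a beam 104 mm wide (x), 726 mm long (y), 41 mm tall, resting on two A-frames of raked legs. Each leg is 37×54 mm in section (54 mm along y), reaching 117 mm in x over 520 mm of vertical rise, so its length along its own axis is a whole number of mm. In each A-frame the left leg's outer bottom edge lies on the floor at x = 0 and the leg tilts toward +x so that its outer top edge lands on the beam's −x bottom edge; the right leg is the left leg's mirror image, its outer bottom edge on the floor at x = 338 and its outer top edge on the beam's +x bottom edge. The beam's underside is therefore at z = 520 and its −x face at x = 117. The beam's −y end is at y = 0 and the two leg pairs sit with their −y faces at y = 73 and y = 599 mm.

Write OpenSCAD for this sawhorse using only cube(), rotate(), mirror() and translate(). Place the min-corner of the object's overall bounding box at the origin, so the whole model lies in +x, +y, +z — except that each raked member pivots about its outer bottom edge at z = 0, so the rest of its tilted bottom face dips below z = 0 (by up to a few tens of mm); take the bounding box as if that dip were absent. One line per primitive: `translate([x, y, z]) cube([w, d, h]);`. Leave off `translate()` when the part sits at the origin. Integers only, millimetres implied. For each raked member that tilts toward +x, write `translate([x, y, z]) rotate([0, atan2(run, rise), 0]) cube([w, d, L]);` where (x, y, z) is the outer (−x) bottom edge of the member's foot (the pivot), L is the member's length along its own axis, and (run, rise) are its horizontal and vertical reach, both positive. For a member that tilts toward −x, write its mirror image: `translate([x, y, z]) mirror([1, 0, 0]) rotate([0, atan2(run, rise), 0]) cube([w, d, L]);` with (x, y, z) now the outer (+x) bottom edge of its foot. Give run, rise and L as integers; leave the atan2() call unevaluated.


translate([117, 0, 520]) cube([104, 726, 41]);
translate([0, 73, 0]) rotate([0, atan2(117, 520), 0]) cube([37, 54, 533]);
translate([338, 73, 0]) mirror([1, 0, 0]) rotate([0, atan2(117, 520), 0]) cube([37, 54, 533]);
translate([0, 599, 0]) rotate([0, atan2(117, 520), 0]) cube([37, 54, 533]);
translate([338, 599, 0]) mirror([1, 0, 0]) rotate([0, atan2(117, 520), 0]) cube([37, 54, 533]);


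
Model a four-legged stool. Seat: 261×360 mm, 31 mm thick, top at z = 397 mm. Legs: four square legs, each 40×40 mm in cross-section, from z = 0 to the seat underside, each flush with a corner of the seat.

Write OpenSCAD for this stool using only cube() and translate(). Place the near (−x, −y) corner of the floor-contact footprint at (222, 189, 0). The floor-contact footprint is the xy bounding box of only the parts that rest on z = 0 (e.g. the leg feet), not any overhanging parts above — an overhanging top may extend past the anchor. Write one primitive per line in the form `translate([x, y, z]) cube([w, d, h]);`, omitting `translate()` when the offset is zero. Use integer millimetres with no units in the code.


translate([222, 189, 366]) cube([261, 360, 31]);
translate([222, 189, 0]) cube([40, 40, 366]);
translate([443, 189, 0]) cube([40, 40, 366]);
translate([222, 509, 0]) cube([40, 40, 366]);
translate([443, 509, 0]) cube([40, 40, 366]);


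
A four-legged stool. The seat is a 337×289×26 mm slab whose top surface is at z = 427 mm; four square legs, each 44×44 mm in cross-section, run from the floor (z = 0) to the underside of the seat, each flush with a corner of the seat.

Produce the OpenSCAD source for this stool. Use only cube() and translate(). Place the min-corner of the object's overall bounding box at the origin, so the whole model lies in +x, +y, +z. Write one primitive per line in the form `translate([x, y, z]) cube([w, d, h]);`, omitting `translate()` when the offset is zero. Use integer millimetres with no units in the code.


translate([0, 0, 401]) cube([337, 289, 26]);
cube([44, 44, 401]);
translate([293, 0, 0]) cube([44, 44, 401]);
translate([0, 245, 0]) cube([44, 44, 401]);
translate([293, 245, 0]) cube([44, 44, 401]);


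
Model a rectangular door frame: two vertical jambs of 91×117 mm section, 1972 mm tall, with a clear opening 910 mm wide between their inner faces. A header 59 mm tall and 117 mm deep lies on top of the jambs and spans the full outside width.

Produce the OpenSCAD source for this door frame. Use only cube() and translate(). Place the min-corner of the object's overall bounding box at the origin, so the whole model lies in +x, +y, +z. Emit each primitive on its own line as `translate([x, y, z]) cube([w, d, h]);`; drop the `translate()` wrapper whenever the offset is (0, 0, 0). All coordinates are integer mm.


cube([91, 117, 1972]);
translate([1001, 0, 0]) cube([91, 117, 1972]);
translate([0, 0, 1972]) cube([1092, 117, 59]);


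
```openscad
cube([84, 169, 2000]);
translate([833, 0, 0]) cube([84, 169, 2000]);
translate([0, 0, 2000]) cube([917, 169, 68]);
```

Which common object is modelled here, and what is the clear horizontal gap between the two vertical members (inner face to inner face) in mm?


A door frame. The clear opening width is 749 mm.

Two 2000 mm tall posts with a header on top — a door frame. The left jamb is 84 mm wide at x = 0; the right jamb starts at x = 833. The clear opening is 833 − 84 = 749 mm.


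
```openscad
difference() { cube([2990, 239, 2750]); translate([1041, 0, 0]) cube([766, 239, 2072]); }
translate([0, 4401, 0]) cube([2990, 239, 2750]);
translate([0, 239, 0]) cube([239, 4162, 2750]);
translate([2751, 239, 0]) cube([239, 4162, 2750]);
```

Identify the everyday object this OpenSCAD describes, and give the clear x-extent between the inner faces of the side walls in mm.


A single room. The interior width is 2512 mm.

Four walls enclosing a rectangle with a door in the front wall — a room. Outside width 2990 minus two 239 mm walls gives 2512 mm.


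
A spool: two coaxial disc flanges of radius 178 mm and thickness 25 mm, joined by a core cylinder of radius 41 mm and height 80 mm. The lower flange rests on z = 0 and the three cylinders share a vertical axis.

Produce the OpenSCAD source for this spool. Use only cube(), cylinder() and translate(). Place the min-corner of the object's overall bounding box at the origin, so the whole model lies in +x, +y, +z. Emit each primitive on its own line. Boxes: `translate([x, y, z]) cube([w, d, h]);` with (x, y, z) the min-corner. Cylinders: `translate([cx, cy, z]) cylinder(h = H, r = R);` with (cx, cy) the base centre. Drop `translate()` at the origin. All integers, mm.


translate([178, 178, 0]) cylinder(h = 25, r = 178);
translate([178, 178, 25]) cylinder(h = 80, r = 41);
translate([178, 178, 105]) cylinder(h = 25, r = 178);


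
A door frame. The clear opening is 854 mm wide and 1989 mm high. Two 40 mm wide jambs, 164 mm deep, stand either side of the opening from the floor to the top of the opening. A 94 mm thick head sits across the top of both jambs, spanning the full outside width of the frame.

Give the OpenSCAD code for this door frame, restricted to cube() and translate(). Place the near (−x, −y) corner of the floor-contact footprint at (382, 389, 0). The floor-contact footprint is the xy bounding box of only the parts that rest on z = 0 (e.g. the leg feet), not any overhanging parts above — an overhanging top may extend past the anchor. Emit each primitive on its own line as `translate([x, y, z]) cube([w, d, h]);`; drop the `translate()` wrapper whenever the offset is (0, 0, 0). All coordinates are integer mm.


translate([382, 389, 0]) cube([40, 164, 1989]);
translate([1276, 389, 0]) cube([40, 164, 1989]);
translate([382, 389, 1989]) cube([934, 164, 94]);


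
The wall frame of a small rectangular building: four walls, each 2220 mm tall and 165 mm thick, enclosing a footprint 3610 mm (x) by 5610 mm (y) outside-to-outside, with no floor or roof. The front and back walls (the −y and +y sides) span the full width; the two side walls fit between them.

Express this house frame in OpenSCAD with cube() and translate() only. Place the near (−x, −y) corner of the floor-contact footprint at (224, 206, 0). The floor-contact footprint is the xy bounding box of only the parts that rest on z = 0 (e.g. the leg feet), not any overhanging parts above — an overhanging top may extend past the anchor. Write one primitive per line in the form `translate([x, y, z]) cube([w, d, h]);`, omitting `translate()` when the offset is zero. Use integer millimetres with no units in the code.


translate([224, 206, 0]) cube([3610, 165, 2220]);
translate([224, 5651, 0]) cube([3610, 165, 2220]);
translate([224, 371, 0]) cube([165, 5280, 2220]);
translate([3669, 371, 0]) cube([165, 5280, 2220]);


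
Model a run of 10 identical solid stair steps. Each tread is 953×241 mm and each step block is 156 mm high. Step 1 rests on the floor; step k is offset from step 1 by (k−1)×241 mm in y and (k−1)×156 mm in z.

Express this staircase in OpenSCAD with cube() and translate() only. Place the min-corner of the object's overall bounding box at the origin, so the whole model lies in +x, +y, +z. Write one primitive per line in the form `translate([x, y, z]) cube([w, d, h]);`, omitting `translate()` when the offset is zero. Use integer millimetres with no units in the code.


cube([953, 241, 156]);
translate([0, 241, 156]) cube([953, 241, 156]);
translate([0, 482, 312]) cube([953, 241, 156]);
translate([0, 723, 468]) cube([953, 241, 156]);
translate([0, 964, 624]) cube([953, 241, 156]);
translate([0, 1205, 780]) cube([953, 241, 156]);
translate([0, 1446, 936]) cube([953, 241, 156]);
translate([0, 1687, 1092]) cube([953, 241, 156]);
translate([0, 1928, 1248]) cube([953, 241, 156]);
translate([0, 2169, 1404]) cube([953, 241, 156]);


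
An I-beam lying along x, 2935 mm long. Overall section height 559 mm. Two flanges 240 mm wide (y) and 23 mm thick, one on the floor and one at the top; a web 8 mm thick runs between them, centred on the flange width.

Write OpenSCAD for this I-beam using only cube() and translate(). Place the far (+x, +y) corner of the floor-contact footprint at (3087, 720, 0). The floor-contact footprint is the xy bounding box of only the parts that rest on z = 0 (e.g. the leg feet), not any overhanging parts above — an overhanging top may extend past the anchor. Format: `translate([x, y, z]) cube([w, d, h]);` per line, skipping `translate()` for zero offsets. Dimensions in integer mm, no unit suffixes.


translate([152, 480, 0]) cube([2935, 240, 23]);
translate([152, 596, 23]) cube([2935, 8, 513]);
translate([152, 480, 536]) cube([2935, 240, 23]);


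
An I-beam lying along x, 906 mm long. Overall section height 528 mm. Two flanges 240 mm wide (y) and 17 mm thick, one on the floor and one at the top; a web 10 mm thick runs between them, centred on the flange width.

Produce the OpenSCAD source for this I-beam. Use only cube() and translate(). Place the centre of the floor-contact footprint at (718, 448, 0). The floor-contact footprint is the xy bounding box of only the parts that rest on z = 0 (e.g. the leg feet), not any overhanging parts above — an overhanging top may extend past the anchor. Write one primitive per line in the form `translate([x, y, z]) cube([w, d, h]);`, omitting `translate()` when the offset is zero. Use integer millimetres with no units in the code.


translate([265, 328, 0]) cube([906, 240, 17]);
translate([265, 443, 17]) cube([906, 10, 494]);
translate([265, 328, 511]) cube([906, 240, 17]);


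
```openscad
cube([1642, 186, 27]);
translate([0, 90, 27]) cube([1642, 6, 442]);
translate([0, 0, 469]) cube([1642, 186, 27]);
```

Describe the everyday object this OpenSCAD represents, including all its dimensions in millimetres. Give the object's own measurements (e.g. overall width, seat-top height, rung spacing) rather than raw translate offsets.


An I-beam lying along x, 1642 mm long. Overall section height 496 mm. Two flanges 186 mm wide (y) and 27 mm thick, one on the floor and one at the top; a web 6 mm thick runs between them, centred on the flange width.


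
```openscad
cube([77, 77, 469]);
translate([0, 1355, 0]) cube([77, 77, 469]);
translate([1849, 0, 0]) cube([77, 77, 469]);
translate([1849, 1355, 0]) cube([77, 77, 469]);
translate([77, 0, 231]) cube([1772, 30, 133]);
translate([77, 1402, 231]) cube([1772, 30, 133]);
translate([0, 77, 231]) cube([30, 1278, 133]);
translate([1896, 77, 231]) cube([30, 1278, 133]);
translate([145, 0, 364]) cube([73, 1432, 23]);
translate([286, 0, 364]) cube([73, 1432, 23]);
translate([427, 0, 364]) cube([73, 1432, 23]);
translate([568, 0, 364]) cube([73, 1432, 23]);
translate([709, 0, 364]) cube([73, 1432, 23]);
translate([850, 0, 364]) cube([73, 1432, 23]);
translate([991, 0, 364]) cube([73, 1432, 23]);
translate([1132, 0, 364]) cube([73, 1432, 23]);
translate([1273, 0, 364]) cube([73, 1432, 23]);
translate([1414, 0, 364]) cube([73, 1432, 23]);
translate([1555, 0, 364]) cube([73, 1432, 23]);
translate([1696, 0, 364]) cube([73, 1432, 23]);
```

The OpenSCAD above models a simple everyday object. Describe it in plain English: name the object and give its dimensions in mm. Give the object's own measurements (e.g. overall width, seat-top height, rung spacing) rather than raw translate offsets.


A bed frame 1926 mm long (x) by 1432 mm wide (y). Four 77×77 mm corner posts, 469 mm tall, at the corners of the footprint. Four rails of 30 mm thickness and 133 mm height run between adjacent posts with their undersides at z = 231 mm, their outer faces flush with the outside of the frame (the two x-running rails run between the posts' inner faces; the two y-running rails run between the posts' inner faces). 12 slats, each 73 mm wide (x) and 23 mm thick, lie across the top of the two x-running rails, running the full 1432 mm width of the frame in y; along x they sit between the end posts with a 68 mm gap after the −x posts and between neighbouring slats, leaving 80 mm before the +x posts.


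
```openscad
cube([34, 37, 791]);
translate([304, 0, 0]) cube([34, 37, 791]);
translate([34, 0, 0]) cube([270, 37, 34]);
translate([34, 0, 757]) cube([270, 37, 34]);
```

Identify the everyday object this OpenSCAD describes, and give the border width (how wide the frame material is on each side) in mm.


A picture frame. The border width is 34 mm.

Four thin pieces enclosing a rectangular opening — a picture frame. The two full-height stiles are 791 mm tall; the top rail sits at z = 757 and is 34 mm tall, so the border above the opening is 791 − 757 = 34 mm, matching the stile x-width.


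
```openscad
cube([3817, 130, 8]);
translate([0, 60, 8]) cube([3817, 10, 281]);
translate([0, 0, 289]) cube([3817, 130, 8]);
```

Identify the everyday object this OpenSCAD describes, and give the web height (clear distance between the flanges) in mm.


An I-beam. The web height is 281 mm.

Two wide flanges with a thin centred web — an I-beam. Overall 297 mm minus two 8 mm flanges gives a web of 297 − 2·8 = 281 mm.


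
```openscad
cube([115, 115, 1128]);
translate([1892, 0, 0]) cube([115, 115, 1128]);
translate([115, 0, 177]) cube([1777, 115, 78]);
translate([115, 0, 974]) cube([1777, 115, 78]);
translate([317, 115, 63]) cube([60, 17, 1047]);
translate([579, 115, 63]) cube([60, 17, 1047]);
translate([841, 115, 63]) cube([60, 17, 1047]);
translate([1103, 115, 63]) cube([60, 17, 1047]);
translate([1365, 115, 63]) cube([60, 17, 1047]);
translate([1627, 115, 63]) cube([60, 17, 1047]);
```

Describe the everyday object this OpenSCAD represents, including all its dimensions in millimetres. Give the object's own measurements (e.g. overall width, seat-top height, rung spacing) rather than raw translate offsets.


A fence section. Two 115×115 mm posts, 1128 mm tall, stand on the floor with a clear span of 1777 mm between their inner faces. Two horizontal rails of 115×78 mm section span the gap between the posts with their undersides at z = 177 mm and z = 974 mm, flush with the posts' −y face. 6 pickets, each 60 mm wide, 17 mm thick and 1047 mm tall, are fixed to the +y face of the rails with their bottoms at z = 63 mm, spaced across the span with a 202 mm gap after the −x post and between neighbouring pickets, with 205 mm left before the +x post.


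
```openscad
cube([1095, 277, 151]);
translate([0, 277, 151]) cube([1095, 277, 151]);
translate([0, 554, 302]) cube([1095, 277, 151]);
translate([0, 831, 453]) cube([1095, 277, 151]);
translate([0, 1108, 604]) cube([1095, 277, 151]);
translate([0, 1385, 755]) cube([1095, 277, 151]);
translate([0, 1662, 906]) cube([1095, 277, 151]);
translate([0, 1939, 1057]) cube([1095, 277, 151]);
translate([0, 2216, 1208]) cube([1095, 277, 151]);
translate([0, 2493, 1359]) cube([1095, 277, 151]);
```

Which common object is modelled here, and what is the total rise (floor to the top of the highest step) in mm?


A staircase. The total rise is 1510 mm.

10 identical blocks, each offset up and back from the previous — a staircase. Each step is 151 mm tall and there are 10 of them, so the total rise is 10 × 151 = 1510 mm.
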